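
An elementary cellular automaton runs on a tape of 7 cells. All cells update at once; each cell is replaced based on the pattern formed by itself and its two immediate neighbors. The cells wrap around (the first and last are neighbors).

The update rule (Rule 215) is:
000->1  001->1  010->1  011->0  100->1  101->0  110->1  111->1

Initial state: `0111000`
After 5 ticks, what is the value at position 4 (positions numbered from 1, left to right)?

1

1011111
1001111
1110111
1110011
1111101
position 4 holds 1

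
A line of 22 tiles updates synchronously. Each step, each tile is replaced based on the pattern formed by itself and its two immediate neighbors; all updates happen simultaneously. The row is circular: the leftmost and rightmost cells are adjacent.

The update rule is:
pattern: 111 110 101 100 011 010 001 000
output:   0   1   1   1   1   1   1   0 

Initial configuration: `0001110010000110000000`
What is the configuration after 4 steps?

0011011111001111000000
0111110001111001100000
1100011011001111110000
1110111111111000011001

1110111111111000011001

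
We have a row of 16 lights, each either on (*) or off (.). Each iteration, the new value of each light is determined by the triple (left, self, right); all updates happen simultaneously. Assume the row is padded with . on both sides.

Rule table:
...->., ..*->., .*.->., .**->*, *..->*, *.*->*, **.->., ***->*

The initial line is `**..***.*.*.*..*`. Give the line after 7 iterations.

*.*.**.*.*.*.*..
.*.**.*.*.*.*.*.
..**.*.*.*.*.*.*
..*.*.*.*.*.*.*.
...*.*.*.*.*.*.*
....*.*.*.*.*.*.
.....*.*.*.*.*.*

.....*.*.*.*.*.*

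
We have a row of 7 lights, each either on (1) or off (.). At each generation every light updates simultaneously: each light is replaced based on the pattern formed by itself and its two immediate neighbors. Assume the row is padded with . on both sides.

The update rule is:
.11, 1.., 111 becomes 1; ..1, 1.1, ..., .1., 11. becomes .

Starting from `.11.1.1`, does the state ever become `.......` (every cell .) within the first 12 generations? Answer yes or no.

.1.....
..1....
...1...
....1..
.....1.
......1
.......
all cells are . at generation 7

yes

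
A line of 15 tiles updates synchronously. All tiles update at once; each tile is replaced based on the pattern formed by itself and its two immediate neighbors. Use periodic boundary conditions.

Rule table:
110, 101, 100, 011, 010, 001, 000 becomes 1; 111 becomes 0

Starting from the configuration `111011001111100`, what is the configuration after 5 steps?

101111111000111

step 1: 101111111000111
step 2: 111000001111100
step 3: 101111111000111  (repeats step 1; period 2)
step 5: 101111111000111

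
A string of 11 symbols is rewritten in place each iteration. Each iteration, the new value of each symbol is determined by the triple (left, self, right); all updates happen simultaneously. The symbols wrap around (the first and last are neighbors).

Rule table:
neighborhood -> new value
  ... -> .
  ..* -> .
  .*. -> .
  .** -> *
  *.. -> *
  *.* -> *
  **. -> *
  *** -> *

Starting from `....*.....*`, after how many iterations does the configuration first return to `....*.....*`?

*....*.....
.*....*....
..*....*...
...*....*..
....*....*.
.....*....*
*.....*....
.*.....*...
..*.....*..
...*.....*.
....*.....*

11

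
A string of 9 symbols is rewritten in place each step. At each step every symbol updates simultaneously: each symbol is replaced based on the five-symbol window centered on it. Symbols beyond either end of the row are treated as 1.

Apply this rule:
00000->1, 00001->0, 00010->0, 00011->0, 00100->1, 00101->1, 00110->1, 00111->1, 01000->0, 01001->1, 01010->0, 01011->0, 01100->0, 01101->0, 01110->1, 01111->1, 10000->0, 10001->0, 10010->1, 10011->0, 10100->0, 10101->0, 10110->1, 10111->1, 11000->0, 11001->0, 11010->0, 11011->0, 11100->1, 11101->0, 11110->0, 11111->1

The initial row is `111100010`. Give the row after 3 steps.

110100010
000000010
001110010

001110010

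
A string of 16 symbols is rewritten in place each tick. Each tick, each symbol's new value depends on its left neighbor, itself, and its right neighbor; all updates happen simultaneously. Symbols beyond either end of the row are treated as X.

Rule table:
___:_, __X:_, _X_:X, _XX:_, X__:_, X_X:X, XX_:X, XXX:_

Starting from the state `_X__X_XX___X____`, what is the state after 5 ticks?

XX_____X___X____

XX__XX_X___X____
_X___XXX___X____
XX_____X___X____
_X_____X___X____
XX_____X___X____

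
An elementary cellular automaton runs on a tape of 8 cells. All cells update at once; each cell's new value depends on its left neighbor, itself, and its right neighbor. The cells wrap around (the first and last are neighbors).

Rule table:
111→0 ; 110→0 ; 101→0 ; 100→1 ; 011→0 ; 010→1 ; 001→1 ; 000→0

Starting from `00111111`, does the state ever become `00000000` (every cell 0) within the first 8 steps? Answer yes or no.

11000000
00100001
11110011
00001100
00010010
00111111  (repeats step 0; period 6)
step 8: 00100001
step 8 is 00100001, still not uniform 0

no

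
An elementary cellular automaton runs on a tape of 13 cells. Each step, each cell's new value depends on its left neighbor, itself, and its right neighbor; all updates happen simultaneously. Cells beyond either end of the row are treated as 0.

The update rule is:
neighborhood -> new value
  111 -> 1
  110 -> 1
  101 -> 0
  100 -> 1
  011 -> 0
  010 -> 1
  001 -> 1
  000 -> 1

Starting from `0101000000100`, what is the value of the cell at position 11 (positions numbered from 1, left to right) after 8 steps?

1

1101111111111
0100111111111
1111011111111
0111001111111
1011110111111
1001110011111
1110111101111
0110011100111
position 11 holds 1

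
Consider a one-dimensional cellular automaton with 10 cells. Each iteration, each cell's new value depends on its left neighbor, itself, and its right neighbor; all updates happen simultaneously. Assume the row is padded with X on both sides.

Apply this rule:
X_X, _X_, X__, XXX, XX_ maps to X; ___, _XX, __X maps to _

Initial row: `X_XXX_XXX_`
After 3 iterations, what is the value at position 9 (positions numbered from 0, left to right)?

X

XX_XXX_XXX
XXX_XXX_XX
XXXX_XXX_X
position 9 holds X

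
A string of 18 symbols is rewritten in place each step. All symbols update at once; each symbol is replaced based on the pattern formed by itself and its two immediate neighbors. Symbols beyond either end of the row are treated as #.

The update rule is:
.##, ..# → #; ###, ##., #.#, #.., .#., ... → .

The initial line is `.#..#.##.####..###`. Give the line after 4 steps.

...#..#....##..##.

...#..#..#....##..
..#..#..#....##..#
.#..#..#....##..##
...#..#....##..##.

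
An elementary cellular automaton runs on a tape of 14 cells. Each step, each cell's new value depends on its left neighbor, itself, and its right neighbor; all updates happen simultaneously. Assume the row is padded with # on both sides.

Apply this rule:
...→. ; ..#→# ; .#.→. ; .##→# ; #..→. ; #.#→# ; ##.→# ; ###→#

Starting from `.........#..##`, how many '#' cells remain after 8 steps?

11

........#..###
.......#..####
......#..#####
.....#..######
....#..#######
...#..########
..#..#########
.#..##########
count of #: 11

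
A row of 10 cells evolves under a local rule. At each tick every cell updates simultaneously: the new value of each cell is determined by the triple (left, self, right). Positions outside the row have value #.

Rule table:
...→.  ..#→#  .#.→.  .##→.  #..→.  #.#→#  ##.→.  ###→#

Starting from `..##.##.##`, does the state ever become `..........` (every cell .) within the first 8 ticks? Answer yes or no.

tick 1: .#..#..#.#
tick 2: #..#..#.#.
tick 3: ..#..#.#.#
tick 4: .#..#.#.#.
tick 5: #..#.#.#.#
tick 6: ..#.#.#.#.
tick 7: .#.#.#.#.#
tick 8: #.#.#.#.#.
tick 8 is #.#.#.#.#., still not uniform .

no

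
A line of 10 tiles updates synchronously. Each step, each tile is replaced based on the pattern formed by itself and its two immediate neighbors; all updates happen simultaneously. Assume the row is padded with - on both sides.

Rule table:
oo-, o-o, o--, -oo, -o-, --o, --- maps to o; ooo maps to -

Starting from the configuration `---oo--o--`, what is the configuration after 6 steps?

o--------o

oooooooooo
o--------o
oooooooooo  (repeats step 1; period 2)
step 6: o--------o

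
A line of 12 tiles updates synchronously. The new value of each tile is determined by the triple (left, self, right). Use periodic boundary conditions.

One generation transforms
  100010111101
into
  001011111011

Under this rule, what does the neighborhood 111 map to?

At position 7 the neighborhood is 111; the next row has 1 there.

1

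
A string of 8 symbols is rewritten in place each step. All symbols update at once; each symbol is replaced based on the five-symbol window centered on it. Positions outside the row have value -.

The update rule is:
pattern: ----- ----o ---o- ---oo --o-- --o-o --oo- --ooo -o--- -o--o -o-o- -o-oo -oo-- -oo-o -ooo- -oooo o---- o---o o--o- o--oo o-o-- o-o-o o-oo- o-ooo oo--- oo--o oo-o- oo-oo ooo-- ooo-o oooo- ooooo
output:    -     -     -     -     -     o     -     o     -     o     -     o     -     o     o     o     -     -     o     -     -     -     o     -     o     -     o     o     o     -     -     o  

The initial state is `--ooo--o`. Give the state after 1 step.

--ooo-o-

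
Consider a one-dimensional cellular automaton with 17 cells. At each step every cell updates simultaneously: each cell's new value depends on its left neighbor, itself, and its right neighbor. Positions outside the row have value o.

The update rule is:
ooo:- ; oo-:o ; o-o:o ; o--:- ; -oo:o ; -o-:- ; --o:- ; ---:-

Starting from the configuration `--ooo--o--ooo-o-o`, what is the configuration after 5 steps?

----------------o

--o-o-----o-oo-oo
---o-------ooooo-
-----------o---oo
---------------o-
----------------o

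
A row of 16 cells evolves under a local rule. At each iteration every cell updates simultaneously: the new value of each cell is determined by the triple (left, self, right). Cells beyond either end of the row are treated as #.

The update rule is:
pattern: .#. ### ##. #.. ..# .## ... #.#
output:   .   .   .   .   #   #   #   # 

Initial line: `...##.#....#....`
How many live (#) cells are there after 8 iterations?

8

iteration 1: .###.#..###..###
iteration 2: ##..#..##...##..
iteration 3: ...#..##..###..#
iteration 4: .##..##..##...##
iteration 5: ##..##..##..###.
iteration 6: ...##..##..##..#
iteration 7: .###..##..##..##
iteration 8: ##...##..##..##.
count of #: 8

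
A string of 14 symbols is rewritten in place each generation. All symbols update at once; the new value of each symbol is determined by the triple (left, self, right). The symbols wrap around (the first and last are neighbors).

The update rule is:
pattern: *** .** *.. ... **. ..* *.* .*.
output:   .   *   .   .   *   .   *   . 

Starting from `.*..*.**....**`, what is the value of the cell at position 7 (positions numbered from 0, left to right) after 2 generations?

*

*....***....**
*....*.*....*.
position 7 holds *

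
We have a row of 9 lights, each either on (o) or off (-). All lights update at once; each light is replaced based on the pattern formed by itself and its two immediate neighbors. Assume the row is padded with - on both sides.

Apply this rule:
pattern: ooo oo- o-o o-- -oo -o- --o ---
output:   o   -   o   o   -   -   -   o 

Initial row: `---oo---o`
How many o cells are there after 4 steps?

oo---oo--
--oo---oo
o---oo---
-oo---ooo
count of o: 5

5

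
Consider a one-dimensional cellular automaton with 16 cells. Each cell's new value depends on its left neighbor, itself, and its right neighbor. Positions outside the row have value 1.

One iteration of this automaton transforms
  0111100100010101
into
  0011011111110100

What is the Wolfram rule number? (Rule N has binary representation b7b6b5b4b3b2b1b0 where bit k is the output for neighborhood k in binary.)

151

position 2: 111 → 1  (bit 7 = 1)
position 4: 110 → 0  (bit 6 = 0)
position 0: 101 → 0  (bit 5 = 0)
position 5: 100 → 1  (bit 4 = 1)
position 1: 011 → 0  (bit 3 = 0)
position 7: 010 → 1  (bit 2 = 1)
position 6: 001 → 1  (bit 1 = 1)
position 9: 000 → 1  (bit 0 = 1)
bits b7..b0 = 10010111 = 151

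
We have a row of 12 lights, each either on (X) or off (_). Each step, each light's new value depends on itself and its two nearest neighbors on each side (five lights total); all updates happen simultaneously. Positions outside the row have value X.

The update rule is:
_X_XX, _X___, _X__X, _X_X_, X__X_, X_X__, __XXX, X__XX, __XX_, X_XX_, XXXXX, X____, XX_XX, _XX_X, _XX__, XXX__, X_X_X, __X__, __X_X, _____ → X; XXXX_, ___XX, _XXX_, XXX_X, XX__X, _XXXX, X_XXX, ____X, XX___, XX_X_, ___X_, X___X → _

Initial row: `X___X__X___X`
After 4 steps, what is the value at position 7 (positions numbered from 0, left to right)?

X

step 1: X___XXXXX__X
step 2: X___X_X_X_XX
step 3: X___XXXXXX__
step 4: X___X_XX_X_X
position 7 holds X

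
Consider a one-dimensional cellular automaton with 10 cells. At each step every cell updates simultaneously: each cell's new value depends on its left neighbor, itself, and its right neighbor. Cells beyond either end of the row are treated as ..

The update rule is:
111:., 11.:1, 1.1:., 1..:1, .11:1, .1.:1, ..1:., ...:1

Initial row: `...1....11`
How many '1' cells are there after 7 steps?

7

step 1: 11.1111.11
step 2: 11.1..1.11
step 3: 11.11.1.11
step 4: 11.11.1.11  (fixed point — unchanged through step 7)
count of 1: 7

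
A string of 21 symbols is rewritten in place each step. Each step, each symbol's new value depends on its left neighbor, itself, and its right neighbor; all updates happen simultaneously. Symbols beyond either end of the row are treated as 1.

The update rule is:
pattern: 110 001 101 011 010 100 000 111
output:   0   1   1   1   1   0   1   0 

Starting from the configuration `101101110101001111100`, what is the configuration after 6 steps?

000110011001100011001

011011001111011000001
110110011000110011111
001100110011100110000
011001100110001100111
110011001100111001100
000110011001100011001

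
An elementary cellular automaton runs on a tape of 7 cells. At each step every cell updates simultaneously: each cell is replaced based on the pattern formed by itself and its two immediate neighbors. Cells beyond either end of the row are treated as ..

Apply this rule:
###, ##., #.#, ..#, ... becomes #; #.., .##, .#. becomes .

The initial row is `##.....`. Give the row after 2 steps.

step 1: .#.####
step 2: #.#.###

#.#.###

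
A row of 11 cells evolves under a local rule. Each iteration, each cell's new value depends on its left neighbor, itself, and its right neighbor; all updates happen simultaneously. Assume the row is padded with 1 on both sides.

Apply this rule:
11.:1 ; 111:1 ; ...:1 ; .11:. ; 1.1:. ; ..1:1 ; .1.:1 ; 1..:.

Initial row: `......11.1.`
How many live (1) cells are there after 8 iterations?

iteration 1: .11111.1.1.
iteration 2: ..1111.1.1.
iteration 3: .1.111.1.1.
iteration 4: .1..11.1.1.
iteration 5: .1.1.1.1.1.
iteration 6: .1.1.1.1.1.  (fixed point — unchanged through iteration 8)
count of 1: 5

5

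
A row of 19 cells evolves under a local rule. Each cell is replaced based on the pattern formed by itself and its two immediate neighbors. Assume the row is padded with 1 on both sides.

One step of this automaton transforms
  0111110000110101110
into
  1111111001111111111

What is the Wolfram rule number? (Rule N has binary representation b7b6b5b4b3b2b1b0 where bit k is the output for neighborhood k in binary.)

254

position 2: 111 → 1  (bit 7 = 1)
position 5: 110 → 1  (bit 6 = 1)
position 0: 101 → 1  (bit 5 = 1)
position 6: 100 → 1  (bit 4 = 1)
position 1: 011 → 1  (bit 3 = 1)
position 13: 010 → 1  (bit 2 = 1)
position 9: 001 → 1  (bit 1 = 1)
position 7: 000 → 0  (bit 0 = 0)
bits b7..b0 = 11111110 = 254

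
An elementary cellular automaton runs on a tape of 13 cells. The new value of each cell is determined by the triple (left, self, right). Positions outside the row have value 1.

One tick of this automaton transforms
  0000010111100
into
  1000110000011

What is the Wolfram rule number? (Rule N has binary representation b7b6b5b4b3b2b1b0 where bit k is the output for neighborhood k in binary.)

22

position 8: 111 → 0  (bit 7 = 0)
position 10: 110 → 0  (bit 6 = 0)
position 6: 101 → 0  (bit 5 = 0)
position 0: 100 → 1  (bit 4 = 1)
position 7: 011 → 0  (bit 3 = 0)
position 5: 010 → 1  (bit 2 = 1)
position 4: 001 → 1  (bit 1 = 1)
position 1: 000 → 0  (bit 0 = 0)
bits b7..b0 = 00010110 = 22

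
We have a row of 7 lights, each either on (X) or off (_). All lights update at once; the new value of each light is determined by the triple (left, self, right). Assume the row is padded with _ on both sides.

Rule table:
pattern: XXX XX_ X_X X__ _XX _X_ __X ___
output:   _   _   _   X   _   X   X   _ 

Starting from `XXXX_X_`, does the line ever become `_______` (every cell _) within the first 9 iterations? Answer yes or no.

no

_____XX
____X__
___XXX_
__X___X
_XXX_XX
X______
XX_____
__X____
_XXX___
iteration 9 is _XXX___, still not uniform _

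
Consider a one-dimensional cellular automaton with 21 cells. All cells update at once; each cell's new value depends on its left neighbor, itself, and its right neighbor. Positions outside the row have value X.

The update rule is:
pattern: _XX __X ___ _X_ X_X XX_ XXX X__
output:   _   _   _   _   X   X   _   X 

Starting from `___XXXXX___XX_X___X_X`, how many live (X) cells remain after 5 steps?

9

X______XX___XX_X___X_
XX______XX___XX_X___X
_XX______XX___XX_X___
X_XX______XX___XX_X__
XX_XX______XX___XX_X_
count of X: 9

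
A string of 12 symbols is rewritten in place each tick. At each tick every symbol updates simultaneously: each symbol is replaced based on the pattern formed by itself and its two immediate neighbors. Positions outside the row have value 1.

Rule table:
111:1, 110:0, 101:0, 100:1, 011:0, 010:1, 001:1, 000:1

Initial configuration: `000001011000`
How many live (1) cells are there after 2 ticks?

10

111111000111
111110111011
count of 1: 10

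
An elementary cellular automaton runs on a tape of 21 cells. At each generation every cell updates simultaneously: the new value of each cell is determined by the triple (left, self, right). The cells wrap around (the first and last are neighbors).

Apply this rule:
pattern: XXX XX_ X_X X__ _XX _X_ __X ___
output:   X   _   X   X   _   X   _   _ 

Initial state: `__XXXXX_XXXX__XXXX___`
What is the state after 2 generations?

____X_XXX__XXX___XXX_

___XXX_X_XX_X__XX_X__
____X_XXX__XXX___XXX_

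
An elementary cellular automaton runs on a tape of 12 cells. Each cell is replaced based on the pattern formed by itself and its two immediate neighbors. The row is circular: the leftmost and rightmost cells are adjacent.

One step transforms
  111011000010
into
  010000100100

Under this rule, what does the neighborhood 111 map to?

1

At position 1 the neighborhood is 111; the next row has 1 there.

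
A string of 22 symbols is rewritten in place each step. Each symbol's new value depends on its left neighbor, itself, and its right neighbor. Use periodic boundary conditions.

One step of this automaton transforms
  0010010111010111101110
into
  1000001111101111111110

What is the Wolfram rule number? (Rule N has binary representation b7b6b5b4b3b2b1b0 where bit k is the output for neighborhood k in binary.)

233

position 8: 111 → 1  (bit 7 = 1)
position 9: 110 → 1  (bit 6 = 1)
position 6: 101 → 1  (bit 5 = 1)
position 3: 100 → 0  (bit 4 = 0)
position 7: 011 → 1  (bit 3 = 1)
position 2: 010 → 0  (bit 2 = 0)
position 1: 001 → 0  (bit 1 = 0)
position 0: 000 → 1  (bit 0 = 1)
bits b7..b0 = 11101001 = 233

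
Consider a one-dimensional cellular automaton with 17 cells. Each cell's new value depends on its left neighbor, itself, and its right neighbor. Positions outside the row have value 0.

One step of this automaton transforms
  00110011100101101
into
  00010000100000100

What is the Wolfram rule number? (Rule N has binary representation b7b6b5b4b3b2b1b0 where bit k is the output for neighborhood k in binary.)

64

position 7: 111 → 0  (bit 7 = 0)
position 3: 110 → 1  (bit 6 = 1)
position 12: 101 → 0  (bit 5 = 0)
position 4: 100 → 0  (bit 4 = 0)
position 2: 011 → 0  (bit 3 = 0)
position 11: 010 → 0  (bit 2 = 0)
position 1: 001 → 0  (bit 1 = 0)
position 0: 000 → 0  (bit 0 = 0)
bits b7..b0 = 01000000 = 64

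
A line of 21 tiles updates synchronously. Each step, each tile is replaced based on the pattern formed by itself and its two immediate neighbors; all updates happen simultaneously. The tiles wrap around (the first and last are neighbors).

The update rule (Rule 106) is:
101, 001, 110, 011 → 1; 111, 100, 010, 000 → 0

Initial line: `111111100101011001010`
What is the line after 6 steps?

010101011010001110010

100000101010111010101
100001010101101101011
100010101011111110110
000101010110000011111
001010101110000110001
010101011010001110010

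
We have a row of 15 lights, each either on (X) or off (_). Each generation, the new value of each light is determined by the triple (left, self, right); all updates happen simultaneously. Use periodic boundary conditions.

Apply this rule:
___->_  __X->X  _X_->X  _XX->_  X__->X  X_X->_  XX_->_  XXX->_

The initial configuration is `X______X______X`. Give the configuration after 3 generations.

___XXXX_XXXX___

generation 1: _X____XXX____X_
generation 2: XXX__X___X__XXX
generation 3: ___XXXX_XXXX___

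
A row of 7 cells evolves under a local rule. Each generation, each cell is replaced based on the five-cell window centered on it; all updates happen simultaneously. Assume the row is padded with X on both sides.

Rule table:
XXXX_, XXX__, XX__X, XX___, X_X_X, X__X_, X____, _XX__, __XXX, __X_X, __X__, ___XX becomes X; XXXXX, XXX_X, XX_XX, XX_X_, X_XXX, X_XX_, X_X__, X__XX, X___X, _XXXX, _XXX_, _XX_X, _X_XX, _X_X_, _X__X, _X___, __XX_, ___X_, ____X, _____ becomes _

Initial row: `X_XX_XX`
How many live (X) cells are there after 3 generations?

_______
XX____X
XXXX_XX
count of X: 6

6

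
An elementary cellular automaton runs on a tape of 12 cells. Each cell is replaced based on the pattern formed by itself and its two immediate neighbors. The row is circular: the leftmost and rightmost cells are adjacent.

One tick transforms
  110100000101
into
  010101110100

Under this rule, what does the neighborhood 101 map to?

At position 2 the neighborhood is 101; the next row has 0 there.

0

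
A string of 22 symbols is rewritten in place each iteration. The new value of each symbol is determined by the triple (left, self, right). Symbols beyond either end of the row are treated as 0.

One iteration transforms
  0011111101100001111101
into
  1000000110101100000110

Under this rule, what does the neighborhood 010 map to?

0

At position 21 the neighborhood is 010; the next row has 0 there.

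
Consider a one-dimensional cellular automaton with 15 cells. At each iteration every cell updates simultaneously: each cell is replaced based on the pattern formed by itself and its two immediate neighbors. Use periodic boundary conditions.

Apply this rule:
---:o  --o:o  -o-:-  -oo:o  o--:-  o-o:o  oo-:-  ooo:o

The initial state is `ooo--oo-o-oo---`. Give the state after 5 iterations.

oo--oo-o-oo--oo
o--oo-o-oo--ooo
--oo-o-oo--oooo
-oo-o-oo--oooo-
oo-o-oo--oooo--

oo-o-oo--oooo--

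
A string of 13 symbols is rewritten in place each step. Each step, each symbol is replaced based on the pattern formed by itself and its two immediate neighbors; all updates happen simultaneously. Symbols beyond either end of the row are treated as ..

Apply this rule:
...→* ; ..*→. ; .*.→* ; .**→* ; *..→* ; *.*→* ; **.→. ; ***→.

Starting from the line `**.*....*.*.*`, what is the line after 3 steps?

*..***.*.****

step 1: *.*****.*****
step 2: ***....**....
step 3: *..***.*.****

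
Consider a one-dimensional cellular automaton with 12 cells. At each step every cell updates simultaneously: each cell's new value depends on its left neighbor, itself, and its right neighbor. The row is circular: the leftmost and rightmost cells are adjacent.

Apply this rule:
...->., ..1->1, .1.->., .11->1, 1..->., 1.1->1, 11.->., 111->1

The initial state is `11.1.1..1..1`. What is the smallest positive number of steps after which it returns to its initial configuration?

1.1.1..1..11
.1.1..1..111
1.1..1..111.
.1..1..111.1
1..1..111.1.
..1..111.1.1
.1..111.1.1.
1..111.1.1..
..111.1.1..1
.111.1.1..1.
111.1.1..1..
11.1.1..1..1

12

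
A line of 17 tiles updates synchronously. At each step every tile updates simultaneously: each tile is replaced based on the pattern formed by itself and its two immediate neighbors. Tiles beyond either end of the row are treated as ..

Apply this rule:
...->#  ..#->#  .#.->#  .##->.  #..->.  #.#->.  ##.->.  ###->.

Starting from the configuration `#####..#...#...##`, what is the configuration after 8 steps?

#########........

step 1: ......##.###.##..
step 2: ######..........#
step 3: .......##########
step 4: #######..........
step 5: ........#########
step 6: ########.........
step 7: .........########
step 8: #########........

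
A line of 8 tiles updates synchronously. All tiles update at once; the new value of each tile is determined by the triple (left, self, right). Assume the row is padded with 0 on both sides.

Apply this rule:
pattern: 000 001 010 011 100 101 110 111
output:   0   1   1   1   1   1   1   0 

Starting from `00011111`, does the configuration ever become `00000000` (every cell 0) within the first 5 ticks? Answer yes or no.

no

00110001
01111011
11001111
11111001
10001111
tick 5 is 10001111, still not uniform 0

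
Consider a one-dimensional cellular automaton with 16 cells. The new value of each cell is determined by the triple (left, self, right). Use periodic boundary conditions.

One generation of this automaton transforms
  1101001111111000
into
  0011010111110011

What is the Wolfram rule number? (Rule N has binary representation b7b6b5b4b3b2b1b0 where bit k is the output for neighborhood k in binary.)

167

position 7: 111 → 1  (bit 7 = 1)
position 1: 110 → 0  (bit 6 = 0)
position 2: 101 → 1  (bit 5 = 1)
position 4: 100 → 0  (bit 4 = 0)
position 0: 011 → 0  (bit 3 = 0)
position 3: 010 → 1  (bit 2 = 1)
position 5: 001 → 1  (bit 1 = 1)
position 14: 000 → 1  (bit 0 = 1)
bits b7..b0 = 10100111 = 167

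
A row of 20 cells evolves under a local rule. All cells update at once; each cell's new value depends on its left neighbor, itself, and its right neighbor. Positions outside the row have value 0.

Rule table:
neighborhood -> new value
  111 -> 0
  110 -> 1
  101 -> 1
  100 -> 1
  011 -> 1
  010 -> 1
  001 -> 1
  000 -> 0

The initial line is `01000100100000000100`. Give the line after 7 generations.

11111011111100000001

generation 1: 11101111110000001110
generation 2: 10111000011000011011
generation 3: 11101100111100111111
generation 4: 10111111100111100001
generation 5: 11100000111100110011
generation 6: 10110001100111111111
generation 7: 11111011111100000001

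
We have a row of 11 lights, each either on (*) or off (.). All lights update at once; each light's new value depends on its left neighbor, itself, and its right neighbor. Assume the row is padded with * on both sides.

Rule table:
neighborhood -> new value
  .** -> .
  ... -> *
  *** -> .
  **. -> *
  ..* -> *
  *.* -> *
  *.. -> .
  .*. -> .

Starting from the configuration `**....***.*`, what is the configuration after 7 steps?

.*.***..**.
*.*..*.*.**
**..*.*.*..
.*.*.*.*..*
*.*.*.*..*.
**.*.*..*.*
.**.*..*.*.

.**.*..*.*.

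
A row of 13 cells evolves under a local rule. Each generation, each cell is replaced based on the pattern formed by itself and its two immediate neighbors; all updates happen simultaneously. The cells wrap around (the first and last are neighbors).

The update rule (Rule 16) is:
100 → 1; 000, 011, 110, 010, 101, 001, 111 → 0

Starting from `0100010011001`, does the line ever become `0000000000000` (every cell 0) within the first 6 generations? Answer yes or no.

0010001000100
0001000100010
0000100010001
1000010001000
0100001000100
0010000100010
generation 6 is 0010000100010, still not uniform 0

no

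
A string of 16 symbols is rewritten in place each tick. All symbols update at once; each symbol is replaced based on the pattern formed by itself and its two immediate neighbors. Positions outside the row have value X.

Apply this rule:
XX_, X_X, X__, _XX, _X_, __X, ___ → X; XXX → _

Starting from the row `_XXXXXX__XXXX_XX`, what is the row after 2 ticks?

_XXXXXX__XXXX_XX

XX____XXXX__XXX_
_XXXXXX__XXXX_XX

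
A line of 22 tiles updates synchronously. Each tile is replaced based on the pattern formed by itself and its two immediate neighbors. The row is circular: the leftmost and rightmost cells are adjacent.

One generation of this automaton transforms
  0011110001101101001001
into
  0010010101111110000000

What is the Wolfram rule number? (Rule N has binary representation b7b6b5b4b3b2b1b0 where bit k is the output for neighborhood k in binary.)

position 3: 111 → 0  (bit 7 = 0)
position 5: 110 → 1  (bit 6 = 1)
position 11: 101 → 1  (bit 5 = 1)
position 0: 100 → 0  (bit 4 = 0)
position 2: 011 → 1  (bit 3 = 1)
position 15: 010 → 0  (bit 2 = 0)
position 1: 001 → 0  (bit 1 = 0)
position 7: 000 → 1  (bit 0 = 1)
bits b7..b0 = 01101001 = 105

105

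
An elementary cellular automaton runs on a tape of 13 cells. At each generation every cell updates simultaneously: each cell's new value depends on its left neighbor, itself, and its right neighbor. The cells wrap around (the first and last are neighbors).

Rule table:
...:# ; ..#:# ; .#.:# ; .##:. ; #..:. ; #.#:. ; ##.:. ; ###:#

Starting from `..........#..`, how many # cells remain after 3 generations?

###########.#
##########...
.########..##
count of #: 10

10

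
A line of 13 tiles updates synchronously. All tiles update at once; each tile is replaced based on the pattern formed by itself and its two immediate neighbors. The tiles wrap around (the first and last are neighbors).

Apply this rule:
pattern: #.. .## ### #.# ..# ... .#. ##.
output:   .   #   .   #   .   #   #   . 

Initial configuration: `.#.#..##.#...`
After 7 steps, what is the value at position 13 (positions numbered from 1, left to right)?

#

step 1: .###..#.##.##
step 2: ##....###.##.
step 3: #..##.#..##.#
step 4: ...#.##..#.##
step 5: .#.###...###.
step 6: .###...#.#...
step 7: .#...#.###.##
position 13 holds #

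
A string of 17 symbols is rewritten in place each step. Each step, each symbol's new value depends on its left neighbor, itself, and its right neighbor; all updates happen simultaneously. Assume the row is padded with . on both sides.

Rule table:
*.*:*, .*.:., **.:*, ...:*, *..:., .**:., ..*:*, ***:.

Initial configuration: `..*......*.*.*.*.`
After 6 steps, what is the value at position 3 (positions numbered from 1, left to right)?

*

**..*****.*.*.*..
.*.*....**.*.*..*
*.*..***.**.*..*.
.*..*..**.**..*..
*..*..*.**.*.*..*
..*..*.*.**.*..*.
position 3 holds *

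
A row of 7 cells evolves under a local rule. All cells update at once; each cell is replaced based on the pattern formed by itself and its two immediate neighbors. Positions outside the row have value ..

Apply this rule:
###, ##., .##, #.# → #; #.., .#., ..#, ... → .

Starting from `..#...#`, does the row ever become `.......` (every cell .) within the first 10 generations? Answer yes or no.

yes

.......
all cells are . at generation 1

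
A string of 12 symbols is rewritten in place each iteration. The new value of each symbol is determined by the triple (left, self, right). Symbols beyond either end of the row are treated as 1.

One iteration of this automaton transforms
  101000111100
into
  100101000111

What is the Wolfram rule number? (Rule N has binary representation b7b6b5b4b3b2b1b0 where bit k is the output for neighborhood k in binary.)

82

position 7: 111 → 0  (bit 7 = 0)
position 0: 110 → 1  (bit 6 = 1)
position 1: 101 → 0  (bit 5 = 0)
position 3: 100 → 1  (bit 4 = 1)
position 6: 011 → 0  (bit 3 = 0)
position 2: 010 → 0  (bit 2 = 0)
position 5: 001 → 1  (bit 1 = 1)
position 4: 000 → 0  (bit 0 = 0)
bits b7..b0 = 01010010 = 82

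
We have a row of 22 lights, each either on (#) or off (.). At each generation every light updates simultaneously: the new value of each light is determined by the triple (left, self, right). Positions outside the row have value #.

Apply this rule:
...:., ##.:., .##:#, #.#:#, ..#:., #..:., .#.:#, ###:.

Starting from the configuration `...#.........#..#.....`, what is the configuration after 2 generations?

...#.........#..#.....

generation 1: ...#.........#..#.....  (fixed point — unchanged through generation 2)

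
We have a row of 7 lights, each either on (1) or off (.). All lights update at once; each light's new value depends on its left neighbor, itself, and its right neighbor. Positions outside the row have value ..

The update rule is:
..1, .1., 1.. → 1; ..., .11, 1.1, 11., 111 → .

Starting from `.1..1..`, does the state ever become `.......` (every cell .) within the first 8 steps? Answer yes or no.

111111.
......1
.....11
....1..
...111.
..1...1
.111.11
1......
step 8 is 1......, still not uniform .

no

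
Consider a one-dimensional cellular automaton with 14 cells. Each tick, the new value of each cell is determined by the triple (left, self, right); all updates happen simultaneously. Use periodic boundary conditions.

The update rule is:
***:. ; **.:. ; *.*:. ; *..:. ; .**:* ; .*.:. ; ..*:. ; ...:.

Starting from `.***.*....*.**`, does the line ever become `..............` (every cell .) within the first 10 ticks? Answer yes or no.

yes

.*..........*.
..............
all cells are . at tick 2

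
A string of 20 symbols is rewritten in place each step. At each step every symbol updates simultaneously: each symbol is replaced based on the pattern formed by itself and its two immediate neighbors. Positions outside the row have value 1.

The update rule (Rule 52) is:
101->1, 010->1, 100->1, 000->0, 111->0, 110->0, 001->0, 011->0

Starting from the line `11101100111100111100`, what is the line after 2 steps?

00010010000010000010
10011011000011000011

10011011000011000011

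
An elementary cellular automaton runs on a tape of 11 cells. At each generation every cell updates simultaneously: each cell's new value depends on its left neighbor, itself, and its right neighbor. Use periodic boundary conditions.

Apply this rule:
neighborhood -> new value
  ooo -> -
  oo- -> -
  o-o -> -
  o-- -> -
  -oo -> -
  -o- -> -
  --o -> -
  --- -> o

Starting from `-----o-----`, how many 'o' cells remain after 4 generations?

oooo---oooo
-----o-----  (repeats generation 0; period 2)
generation 4: -----o-----
count of o: 1

1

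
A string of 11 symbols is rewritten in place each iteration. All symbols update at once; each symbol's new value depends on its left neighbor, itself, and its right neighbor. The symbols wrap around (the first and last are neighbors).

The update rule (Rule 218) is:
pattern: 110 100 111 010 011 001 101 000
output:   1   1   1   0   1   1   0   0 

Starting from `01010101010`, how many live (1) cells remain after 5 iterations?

10000000001
11000000011
11100000111
11110001111
11111011111
count of 1: 10

10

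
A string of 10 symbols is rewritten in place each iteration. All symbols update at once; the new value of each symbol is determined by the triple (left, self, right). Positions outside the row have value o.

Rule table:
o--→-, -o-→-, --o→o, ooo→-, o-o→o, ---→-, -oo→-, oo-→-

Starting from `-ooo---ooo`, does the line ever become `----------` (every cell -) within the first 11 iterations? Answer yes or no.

no

o-----o---
-----o---o
----o---o-
---o---o-o
--o---o-o-
-o---o-o-o
o---o-o-o-
---o-o-o-o
--o-o-o-o-
-o-o-o-o-o
o-o-o-o-o-
iteration 11 is o-o-o-o-o-, still not uniform -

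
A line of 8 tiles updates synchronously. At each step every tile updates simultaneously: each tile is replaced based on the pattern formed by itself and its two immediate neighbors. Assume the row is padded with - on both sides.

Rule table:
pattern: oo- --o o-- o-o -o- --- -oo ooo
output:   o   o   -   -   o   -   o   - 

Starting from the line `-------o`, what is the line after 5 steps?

------oo
-----ooo
----oo-o
---ooo-o
--oo-o-o

--oo-o-o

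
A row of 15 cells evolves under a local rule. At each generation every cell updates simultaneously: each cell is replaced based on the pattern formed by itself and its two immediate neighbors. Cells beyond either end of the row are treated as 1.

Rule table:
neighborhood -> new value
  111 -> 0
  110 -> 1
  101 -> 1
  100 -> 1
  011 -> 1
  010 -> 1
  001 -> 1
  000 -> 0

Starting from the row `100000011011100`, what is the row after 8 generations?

111111111000000

110000111110111
011001100011100
111111110110111
000000011111100
100000110000111
110001111001100
011011001111111
111111111000000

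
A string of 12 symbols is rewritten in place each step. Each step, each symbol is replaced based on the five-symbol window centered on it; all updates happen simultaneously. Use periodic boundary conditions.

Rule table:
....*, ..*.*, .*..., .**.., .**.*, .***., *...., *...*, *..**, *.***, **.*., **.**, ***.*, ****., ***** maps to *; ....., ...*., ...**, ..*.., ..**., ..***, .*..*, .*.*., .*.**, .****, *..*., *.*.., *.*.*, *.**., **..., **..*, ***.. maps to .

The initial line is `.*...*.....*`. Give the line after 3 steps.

..**..**.*.*
.*.*.*.**...
.*......*.**

.*......*.**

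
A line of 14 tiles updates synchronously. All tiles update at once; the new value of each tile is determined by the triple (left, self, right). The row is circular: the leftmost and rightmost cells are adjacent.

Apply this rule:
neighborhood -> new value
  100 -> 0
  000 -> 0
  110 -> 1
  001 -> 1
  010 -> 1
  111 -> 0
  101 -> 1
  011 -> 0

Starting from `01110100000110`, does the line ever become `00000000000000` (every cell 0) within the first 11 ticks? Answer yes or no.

tick 1: 10011100001010
tick 2: 10100100011111
tick 3: 11101100100000
tick 4: 00110101100001
tick 5: 01011110100011
tick 6: 11100011100101
tick 7: 00100100101110
tick 8: 01101101110010
tick 9: 10110110010110
tick 10: 11011010111011
tick 11: 01101111001100
tick 11 is 01101111001100, still not uniform 0

no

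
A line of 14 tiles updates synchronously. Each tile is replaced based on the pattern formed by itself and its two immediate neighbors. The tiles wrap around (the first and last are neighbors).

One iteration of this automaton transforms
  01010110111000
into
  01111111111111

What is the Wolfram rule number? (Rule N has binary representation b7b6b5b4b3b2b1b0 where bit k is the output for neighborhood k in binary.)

position 9: 111 → 1  (bit 7 = 1)
position 6: 110 → 1  (bit 6 = 1)
position 2: 101 → 1  (bit 5 = 1)
position 11: 100 → 1  (bit 4 = 1)
position 5: 011 → 1  (bit 3 = 1)
position 1: 010 → 1  (bit 2 = 1)
position 0: 001 → 0  (bit 1 = 0)
position 12: 000 → 1  (bit 0 = 1)
bits b7..b0 = 11111101 = 253

253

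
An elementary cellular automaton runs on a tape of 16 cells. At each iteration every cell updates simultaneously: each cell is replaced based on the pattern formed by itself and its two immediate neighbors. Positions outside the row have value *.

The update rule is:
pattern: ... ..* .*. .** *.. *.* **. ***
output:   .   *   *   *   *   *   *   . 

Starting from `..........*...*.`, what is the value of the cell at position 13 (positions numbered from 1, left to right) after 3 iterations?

.

iteration 1: *........***.***
iteration 2: **......**.***..
iteration 3: .**....*****.***
position 13 holds .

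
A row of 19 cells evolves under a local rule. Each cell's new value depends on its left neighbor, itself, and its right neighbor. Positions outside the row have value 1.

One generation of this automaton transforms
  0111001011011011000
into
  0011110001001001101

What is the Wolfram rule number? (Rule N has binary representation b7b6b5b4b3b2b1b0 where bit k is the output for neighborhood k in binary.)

position 2: 111 → 1  (bit 7 = 1)
position 3: 110 → 1  (bit 6 = 1)
position 0: 101 → 0  (bit 5 = 0)
position 4: 100 → 1  (bit 4 = 1)
position 1: 011 → 0  (bit 3 = 0)
position 6: 010 → 0  (bit 2 = 0)
position 5: 001 → 1  (bit 1 = 1)
position 17: 000 → 0  (bit 0 = 0)
bits b7..b0 = 11010010 = 210

210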